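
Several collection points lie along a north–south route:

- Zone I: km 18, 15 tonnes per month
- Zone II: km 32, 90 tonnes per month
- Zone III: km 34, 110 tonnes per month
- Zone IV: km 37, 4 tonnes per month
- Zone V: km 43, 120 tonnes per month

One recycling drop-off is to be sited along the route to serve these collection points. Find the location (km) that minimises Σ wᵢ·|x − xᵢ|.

For a sum of weighted absolute distances on a line, the optimum is the weighted median (not the mean). Total weight W = 339; half-weight = 169.5.
Sort by position and accumulate weight:
  km 18 (Zone I, w=15) → cum 15
  km 32 (Zone II, w=90) → cum 105
  km 34 (Zone III, w=110) → cum 215  ≥ 169.5 → median here
  km 37 (Zone IV, w=4) → cum 219
  km 43 (Zone V, w=120) → cum 339
Optimal location: km 34.

x = 34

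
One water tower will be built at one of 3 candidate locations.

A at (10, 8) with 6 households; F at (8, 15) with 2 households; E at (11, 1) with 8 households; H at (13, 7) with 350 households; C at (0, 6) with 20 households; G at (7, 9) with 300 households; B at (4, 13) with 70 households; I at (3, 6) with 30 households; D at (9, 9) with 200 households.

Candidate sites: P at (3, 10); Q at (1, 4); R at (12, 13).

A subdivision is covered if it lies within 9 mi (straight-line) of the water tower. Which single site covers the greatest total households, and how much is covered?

Coverage radius r = 9 mi; a point is covered iff (Δx)²+(Δy)² ≤ 9² = 81.
  P (3, 10): covers {A, F, C, G, B, I, D} → 628
  Q (1, 4): covers {C, G, I} → 350
  R (12, 13): covers {A, F, H, G, B, D} → 928
Maximum coverage at R: 928 households.

R, covering 928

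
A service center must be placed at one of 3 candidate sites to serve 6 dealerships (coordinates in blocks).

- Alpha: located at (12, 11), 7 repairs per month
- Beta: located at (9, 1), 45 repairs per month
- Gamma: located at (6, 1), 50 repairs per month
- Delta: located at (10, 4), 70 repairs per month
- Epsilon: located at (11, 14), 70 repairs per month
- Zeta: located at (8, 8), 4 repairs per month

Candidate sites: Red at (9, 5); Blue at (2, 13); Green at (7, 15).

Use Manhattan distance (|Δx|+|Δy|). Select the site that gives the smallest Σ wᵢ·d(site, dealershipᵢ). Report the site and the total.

Red, total 1519 blocks

Total weighted distance at each candidate:
  Red (9, 5): total = 1519
  Blue (2, 13): total = 3673
  Green (7, 15): total = 2895
Minimum is at Red with total 1519 blocks.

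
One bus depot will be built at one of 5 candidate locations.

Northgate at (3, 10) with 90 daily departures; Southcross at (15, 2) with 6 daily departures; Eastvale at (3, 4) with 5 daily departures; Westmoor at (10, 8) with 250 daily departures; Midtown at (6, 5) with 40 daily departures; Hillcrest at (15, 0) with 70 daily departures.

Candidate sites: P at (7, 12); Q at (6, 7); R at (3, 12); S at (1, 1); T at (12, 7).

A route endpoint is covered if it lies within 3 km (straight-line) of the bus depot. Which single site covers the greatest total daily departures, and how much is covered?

Coverage radius r = 3 km; a point is covered iff (Δx)²+(Δy)² ≤ 3² = 9.
  P (7, 12): covers {none} → 0
  Q (6, 7): covers {Midtown} → 40
  R (3, 12): covers {Northgate} → 90
  S (1, 1): covers {none} → 0
  T (12, 7): covers {Westmoor} → 250
Maximum coverage at T: 250 daily departures.

T, covering 250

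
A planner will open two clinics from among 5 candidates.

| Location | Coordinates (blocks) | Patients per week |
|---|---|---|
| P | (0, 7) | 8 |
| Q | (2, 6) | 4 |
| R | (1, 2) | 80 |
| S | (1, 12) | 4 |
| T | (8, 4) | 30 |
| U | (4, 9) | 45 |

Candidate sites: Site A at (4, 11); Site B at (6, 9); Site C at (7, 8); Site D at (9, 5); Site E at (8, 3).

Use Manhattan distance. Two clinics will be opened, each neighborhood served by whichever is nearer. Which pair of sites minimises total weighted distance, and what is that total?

Evaluate every pair (each demand assigned to the nearer of the two):
  {Site A, Site E}: total = 868
  {Site B, Site E}: total = 884
  {Site C, Site E}: total = 982
  {Site A, Site D}: total = 1138
  {Site B, Site D}: total = 1154
  {Site C, Site D}: total = 1252
  {Site D, Site E}: total = 1255
  {Site A, Site C}: total = 1308
  {Site B, Site C}: total = 1324
  {Site A, Site B}: total = 1368
Best pair: {Site A, Site E} with total 868.

{Site A, Site E}, total 868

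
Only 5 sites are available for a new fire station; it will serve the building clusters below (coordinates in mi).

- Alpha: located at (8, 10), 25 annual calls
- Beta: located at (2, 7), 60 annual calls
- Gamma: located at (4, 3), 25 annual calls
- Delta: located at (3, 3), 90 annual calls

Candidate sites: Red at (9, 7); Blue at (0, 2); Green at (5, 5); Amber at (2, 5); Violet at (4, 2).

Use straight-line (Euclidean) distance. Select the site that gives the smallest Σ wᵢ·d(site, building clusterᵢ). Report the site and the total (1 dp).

Amber, total 587.2 mi

Total weighted distance at each candidate:
  Red (9, 7): total = 1308.1
  Blue (0, 2): total = 993.6
  Green (5, 5): total = 672.6
  Amber (2, 5): total = 587.2
  Violet (4, 2): total = 699.0
Minimum is at Amber with total 587.2 mi.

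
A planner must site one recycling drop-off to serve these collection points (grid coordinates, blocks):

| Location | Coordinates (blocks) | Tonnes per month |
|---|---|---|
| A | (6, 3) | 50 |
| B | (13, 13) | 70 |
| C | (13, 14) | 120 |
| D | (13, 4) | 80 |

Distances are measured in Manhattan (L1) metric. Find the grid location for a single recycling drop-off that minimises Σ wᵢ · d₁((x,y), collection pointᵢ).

(13, 13)

Manhattan distance separates: Σwᵢ(|x−xᵢ|+|y−yᵢ|) = Σwᵢ|x−xᵢ| + Σwᵢ|y−yᵢ|, so x and y are optimised independently as 1-D weighted medians.
Total weight W = 320; half = 160.
x-coordinate, sorted with cumulative weight:
  x=6 (A, w=50) cum 50
  x=13 (B, w=70) cum 120
  x=13 (C, w=120) cum 240  ← median
  x=13 (D, w=80) cum 320
⇒ x* = 13
y-coordinate, sorted with cumulative weight:
  y=3 (A, w=50) cum 50
  y=4 (D, w=80) cum 130
  y=13 (B, w=70) cum 200  ← median
  y=14 (C, w=120) cum 320
⇒ y* = 13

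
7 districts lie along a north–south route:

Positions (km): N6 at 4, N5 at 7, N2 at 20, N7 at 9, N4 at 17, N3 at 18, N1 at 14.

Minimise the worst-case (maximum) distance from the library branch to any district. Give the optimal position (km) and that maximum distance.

The 1-center on a line is the midpoint of the two extreme points: leftmost at 4, rightmost at 20.
Optimal location = (4 + 20)/2 = 12; maximum distance = (20 − 4)/2 = 8.

location 12, max distance 8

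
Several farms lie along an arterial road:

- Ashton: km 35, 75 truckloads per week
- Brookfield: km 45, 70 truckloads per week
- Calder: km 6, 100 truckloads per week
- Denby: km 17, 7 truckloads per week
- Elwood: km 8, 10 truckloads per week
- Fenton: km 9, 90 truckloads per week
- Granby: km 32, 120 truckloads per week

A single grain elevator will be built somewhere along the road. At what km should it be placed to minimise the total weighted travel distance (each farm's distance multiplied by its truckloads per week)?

x = 32

For a sum of weighted absolute distances on a line, the optimum is the weighted median (not the mean). Total weight W = 472; half-weight = 236.
Sort by position and accumulate weight:
  km 6 (Calder, w=100) → cum 100
  km 8 (Elwood, w=10) → cum 110
  km 9 (Fenton, w=90) → cum 200
  km 17 (Denby, w=7) → cum 207
  km 32 (Granby, w=120) → cum 327  ≥ 236 → median here
  km 35 (Ashton, w=75) → cum 402
  km 45 (Brookfield, w=70) → cum 472
Optimal location: km 32.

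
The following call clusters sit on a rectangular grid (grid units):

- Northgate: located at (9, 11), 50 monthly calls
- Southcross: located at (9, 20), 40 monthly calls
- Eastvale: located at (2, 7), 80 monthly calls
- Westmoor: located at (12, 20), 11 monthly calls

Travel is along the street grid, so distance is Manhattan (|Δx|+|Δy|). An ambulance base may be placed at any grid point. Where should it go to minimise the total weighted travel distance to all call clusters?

(9, 11)

Manhattan distance separates: Σwᵢ(|x−xᵢ|+|y−yᵢ|) = Σwᵢ|x−xᵢ| + Σwᵢ|y−yᵢ|, so x and y are optimised independently as 1-D weighted medians.
Total weight W = 181; half = 90.5.
x-coordinate, sorted with cumulative weight:
  x=2 (Eastvale, w=80) cum 80
  x=9 (Northgate, w=50) cum 130  ← median
  x=9 (Southcross, w=40) cum 170
  x=12 (Westmoor, w=11) cum 181
⇒ x* = 9
y-coordinate, sorted with cumulative weight:
  y=7 (Eastvale, w=80) cum 80
  y=11 (Northgate, w=50) cum 130  ← median
  y=20 (Southcross, w=40) cum 170
  y=20 (Westmoor, w=11) cum 181
⇒ y* = 11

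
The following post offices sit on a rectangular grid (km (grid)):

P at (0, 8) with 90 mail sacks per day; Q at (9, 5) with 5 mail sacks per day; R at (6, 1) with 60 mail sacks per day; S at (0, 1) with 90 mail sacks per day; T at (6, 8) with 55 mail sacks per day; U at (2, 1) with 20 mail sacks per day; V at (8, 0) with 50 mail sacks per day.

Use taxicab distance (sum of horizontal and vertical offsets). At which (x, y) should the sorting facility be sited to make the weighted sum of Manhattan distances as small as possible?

(2, 1)

Manhattan distance separates: Σwᵢ(|x−xᵢ|+|y−yᵢ|) = Σwᵢ|x−xᵢ| + Σwᵢ|y−yᵢ|, so x and y are optimised independently as 1-D weighted medians.
Total weight W = 370; half = 185.
x-coordinate, sorted with cumulative weight:
  x=0 (P, w=90) cum 90
  x=0 (S, w=90) cum 180
  x=2 (U, w=20) cum 200  ← median
  x=6 (R, w=60) cum 260
  x=6 (T, w=55) cum 315
  x=8 (V, w=50) cum 365
  x=9 (Q, w=5) cum 370
⇒ x* = 2
y-coordinate, sorted with cumulative weight:
  y=0 (V, w=50) cum 50
  y=1 (R, w=60) cum 110
  y=1 (S, w=90) cum 200  ← median
  y=1 (U, w=20) cum 220
  y=5 (Q, w=5) cum 225
  y=8 (P, w=90) cum 315
  y=8 (T, w=55) cum 370
⇒ y* = 1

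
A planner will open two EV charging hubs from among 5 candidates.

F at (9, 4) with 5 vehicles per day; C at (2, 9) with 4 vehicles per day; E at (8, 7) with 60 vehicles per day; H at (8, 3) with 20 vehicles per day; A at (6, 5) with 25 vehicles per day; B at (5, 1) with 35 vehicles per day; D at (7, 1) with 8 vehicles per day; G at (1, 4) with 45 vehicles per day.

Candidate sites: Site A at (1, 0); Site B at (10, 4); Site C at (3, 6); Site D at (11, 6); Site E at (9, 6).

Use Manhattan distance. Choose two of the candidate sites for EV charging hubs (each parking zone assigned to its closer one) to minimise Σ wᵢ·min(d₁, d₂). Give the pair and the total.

Evaluate every pair (each demand assigned to the nearer of the two):
  {Site A, Site E}: total = 761
  {Site C, Site E}: total = 807
  {Site A, Site B}: total = 933
  {Site B, Site C}: total = 954
  {Site A, Site D}: total = 981
  {Site C, Site D}: total = 993
  {Site B, Site E}: total = 1058
  {Site A, Site C}: total = 1087
  {Site D, Site E}: total = 1171
  {Site B, Site D}: total = 1211
Best pair: {Site A, Site E} with total 761.

{Site A, Site E}, total 761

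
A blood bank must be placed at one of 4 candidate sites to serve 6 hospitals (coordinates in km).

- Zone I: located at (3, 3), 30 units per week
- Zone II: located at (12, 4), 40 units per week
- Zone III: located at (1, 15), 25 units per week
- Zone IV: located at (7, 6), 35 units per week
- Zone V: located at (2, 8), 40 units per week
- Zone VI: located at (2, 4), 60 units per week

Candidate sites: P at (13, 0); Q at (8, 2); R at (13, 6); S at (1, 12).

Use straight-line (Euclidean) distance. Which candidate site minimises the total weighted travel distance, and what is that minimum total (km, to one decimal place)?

Q, total 1564.2 km

Total weighted distance at each candidate:
  P (13, 0): total = 2501.7
  Q (8, 2): total = 1564.2
  R (13, 6): total = 2105.7
  S (1, 12): total = 1841.3
Minimum is at Q with total 1564.2 km.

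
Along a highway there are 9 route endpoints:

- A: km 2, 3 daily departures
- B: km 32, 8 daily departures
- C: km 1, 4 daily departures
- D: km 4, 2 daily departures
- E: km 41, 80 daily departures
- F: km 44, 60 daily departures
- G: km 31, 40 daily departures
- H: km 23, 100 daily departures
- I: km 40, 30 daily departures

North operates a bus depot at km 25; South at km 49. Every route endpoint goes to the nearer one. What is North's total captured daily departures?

The indifferent point is the midpoint (25+49)/2 = 37; route endpoints left of it (closer to North at 25) go to North, those right go to South.
  C at 1 (w=4) → North
  A at 2 (w=3) → North
  D at 4 (w=2) → North
  H at 23 (w=100) → North
  G at 31 (w=40) → North
  B at 32 (w=8) → North
  I at 40 (w=30) → South
  E at 41 (w=80) → South
  F at 44 (w=60) → South
North captures 157; South captures 170.

157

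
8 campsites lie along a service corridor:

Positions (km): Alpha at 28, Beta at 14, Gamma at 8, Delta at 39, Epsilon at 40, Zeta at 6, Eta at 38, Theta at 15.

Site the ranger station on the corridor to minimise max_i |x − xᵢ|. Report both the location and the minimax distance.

The 1-center on a line is the midpoint of the two extreme points: leftmost at 6, rightmost at 40.
Optimal location = (6 + 40)/2 = 23; maximum distance = (40 − 6)/2 = 17.

location 23, max distance 17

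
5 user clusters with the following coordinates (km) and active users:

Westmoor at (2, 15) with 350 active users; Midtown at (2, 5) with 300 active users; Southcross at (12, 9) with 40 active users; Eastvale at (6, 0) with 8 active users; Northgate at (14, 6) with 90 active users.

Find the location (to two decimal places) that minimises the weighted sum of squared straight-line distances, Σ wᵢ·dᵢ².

The minimiser of Σwᵢ‖p−pᵢ‖² is the weighted centroid p* = (Σwᵢpᵢ)/(Σwᵢ).
Σwᵢ = 788.
Σwᵢxᵢ = 350·2 + 300·2 + 40·12 + 8·6 + 90·14 = 3088.
Σwᵢyᵢ = 350·15 + 300·5 + 40·9 + 8·0 + 90·6 = 7650.
x* = 3088/788 = 3.92, y* = 7650/788 = 9.71.

(3.92, 9.71)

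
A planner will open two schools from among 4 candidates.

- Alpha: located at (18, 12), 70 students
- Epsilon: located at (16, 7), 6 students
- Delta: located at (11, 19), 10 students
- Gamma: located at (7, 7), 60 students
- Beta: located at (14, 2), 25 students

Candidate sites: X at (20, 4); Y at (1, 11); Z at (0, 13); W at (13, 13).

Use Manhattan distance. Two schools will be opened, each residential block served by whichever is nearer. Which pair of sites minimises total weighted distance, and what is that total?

Evaluate every pair (each demand assigned to the nearer of the two):
  {Y, W}: total = 1454
  {X, W}: total = 1462
  {Z, W}: total = 1574
  {X, Y}: total = 1722
  {X, Z}: total = 1892
  {Y, Z}: total = 2694
Best pair: {Y, W} with total 1454.

{Y, W}, total 1454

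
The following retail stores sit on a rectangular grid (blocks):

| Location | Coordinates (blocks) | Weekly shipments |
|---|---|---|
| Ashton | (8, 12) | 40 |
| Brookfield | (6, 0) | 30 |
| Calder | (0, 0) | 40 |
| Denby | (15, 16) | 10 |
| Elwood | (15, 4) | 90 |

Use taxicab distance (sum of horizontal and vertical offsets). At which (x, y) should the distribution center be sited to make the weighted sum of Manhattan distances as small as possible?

Manhattan distance separates: Σwᵢ(|x−xᵢ|+|y−yᵢ|) = Σwᵢ|x−xᵢ| + Σwᵢ|y−yᵢ|, so x and y are optimised independently as 1-D weighted medians.
Total weight W = 210; half = 105.
x-coordinate, sorted with cumulative weight:
  x=0 (Calder, w=40) cum 40
  x=6 (Brookfield, w=30) cum 70
  x=8 (Ashton, w=40) cum 110  ← median
  x=15 (Denby, w=10) cum 120
  x=15 (Elwood, w=90) cum 210
⇒ x* = 8
y-coordinate, sorted with cumulative weight:
  y=0 (Brookfield, w=30) cum 30
  y=0 (Calder, w=40) cum 70
  y=4 (Elwood, w=90) cum 160  ← median
  y=12 (Ashton, w=40) cum 200
  y=16 (Denby, w=10) cum 210
⇒ y* = 4

(8, 4)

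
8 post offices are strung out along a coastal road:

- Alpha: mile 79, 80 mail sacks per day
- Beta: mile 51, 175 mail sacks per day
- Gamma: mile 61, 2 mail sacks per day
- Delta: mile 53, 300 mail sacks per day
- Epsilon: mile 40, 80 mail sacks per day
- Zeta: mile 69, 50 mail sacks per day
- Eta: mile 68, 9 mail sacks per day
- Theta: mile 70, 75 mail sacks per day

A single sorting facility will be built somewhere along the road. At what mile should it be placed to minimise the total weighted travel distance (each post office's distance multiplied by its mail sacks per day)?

For a sum of weighted absolute distances on a line, the optimum is the weighted median (not the mean). Total weight W = 771; half-weight = 385.5.
Sort by position and accumulate weight:
  mile 40 (Epsilon, w=80) → cum 80
  mile 51 (Beta, w=175) → cum 255
  mile 53 (Delta, w=300) → cum 555  ≥ 385.5 → median here
  mile 61 (Gamma, w=2) → cum 557
  mile 68 (Eta, w=9) → cum 566
  mile 69 (Zeta, w=50) → cum 616
  mile 70 (Theta, w=75) → cum 691
  mile 79 (Alpha, w=80) → cum 771
Optimal location: mile 53.

x = 53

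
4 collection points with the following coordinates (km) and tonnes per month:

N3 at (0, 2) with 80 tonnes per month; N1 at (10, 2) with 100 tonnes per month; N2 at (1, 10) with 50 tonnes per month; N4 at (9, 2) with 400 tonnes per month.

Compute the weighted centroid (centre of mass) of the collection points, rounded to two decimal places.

(7.38, 2.63)

The minimiser of Σwᵢ‖p−pᵢ‖² is the weighted centroid p* = (Σwᵢpᵢ)/(Σwᵢ).
Σwᵢ = 630.
Σwᵢxᵢ = 80·0 + 100·10 + 50·1 + 400·9 = 4650.
Σwᵢyᵢ = 80·2 + 100·2 + 50·10 + 400·2 = 1660.
x* = 4650/630 = 7.38, y* = 1660/630 = 2.63.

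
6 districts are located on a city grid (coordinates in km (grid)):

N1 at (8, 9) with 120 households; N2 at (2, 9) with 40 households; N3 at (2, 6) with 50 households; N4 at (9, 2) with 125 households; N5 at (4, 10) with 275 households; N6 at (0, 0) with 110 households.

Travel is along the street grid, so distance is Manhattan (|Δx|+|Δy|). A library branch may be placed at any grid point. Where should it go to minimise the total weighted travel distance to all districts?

Manhattan distance separates: Σwᵢ(|x−xᵢ|+|y−yᵢ|) = Σwᵢ|x−xᵢ| + Σwᵢ|y−yᵢ|, so x and y are optimised independently as 1-D weighted medians.
Total weight W = 720; half = 360.
x-coordinate, sorted with cumulative weight:
  x=0 (N6, w=110) cum 110
  x=2 (N2, w=40) cum 150
  x=2 (N3, w=50) cum 200
  x=4 (N5, w=275) cum 475  ← median
  x=8 (N1, w=120) cum 595
  x=9 (N4, w=125) cum 720
⇒ x* = 4
y-coordinate, sorted with cumulative weight:
  y=0 (N6, w=110) cum 110
  y=2 (N4, w=125) cum 235
  y=6 (N3, w=50) cum 285
  y=9 (N1, w=120) cum 405  ← median
  y=9 (N2, w=40) cum 445
  y=10 (N5, w=275) cum 720
⇒ y* = 9

(4, 9)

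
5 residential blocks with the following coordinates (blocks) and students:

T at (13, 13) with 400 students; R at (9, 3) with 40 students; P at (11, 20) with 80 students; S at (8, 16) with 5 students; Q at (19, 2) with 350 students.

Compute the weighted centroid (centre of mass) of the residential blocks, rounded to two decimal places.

The minimiser of Σwᵢ‖p−pᵢ‖² is the weighted centroid p* = (Σwᵢpᵢ)/(Σwᵢ).
Σwᵢ = 875.
Σwᵢxᵢ = 400·13 + 40·9 + 80·11 + 5·8 + 350·19 = 13130.
Σwᵢyᵢ = 400·13 + 40·3 + 80·20 + 5·16 + 350·2 = 7700.
x* = 13130/875 = 15.01, y* = 7700/875 = 8.80.

(15.01, 8.80)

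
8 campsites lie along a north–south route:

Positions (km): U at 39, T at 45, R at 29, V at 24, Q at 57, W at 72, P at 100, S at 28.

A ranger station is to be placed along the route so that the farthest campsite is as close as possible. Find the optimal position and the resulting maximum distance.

location 62, max distance 38

The 1-center on a line is the midpoint of the two extreme points: leftmost at 24, rightmost at 100.
Optimal location = (24 + 100)/2 = 62; maximum distance = (100 − 24)/2 = 38.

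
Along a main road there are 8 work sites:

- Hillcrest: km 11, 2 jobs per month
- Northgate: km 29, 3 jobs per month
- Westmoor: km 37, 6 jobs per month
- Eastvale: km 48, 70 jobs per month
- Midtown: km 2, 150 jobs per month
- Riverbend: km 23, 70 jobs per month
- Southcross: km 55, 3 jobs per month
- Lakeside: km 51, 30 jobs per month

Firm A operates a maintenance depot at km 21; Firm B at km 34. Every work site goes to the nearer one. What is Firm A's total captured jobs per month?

222

The indifferent point is the midpoint (21+34)/2 = 27.5; work sites left of it (closer to Firm A at 21) go to Firm A, those right go to Firm B.
  Midtown at 2 (w=150) → Firm A
  Hillcrest at 11 (w=2) → Firm A
  Riverbend at 23 (w=70) → Firm A
  Northgate at 29 (w=3) → Firm B
  Westmoor at 37 (w=6) → Firm B
  Eastvale at 48 (w=70) → Firm B
  Lakeside at 51 (w=30) → Firm B
  Southcross at 55 (w=3) → Firm B
Firm A captures 222; Firm B captures 112.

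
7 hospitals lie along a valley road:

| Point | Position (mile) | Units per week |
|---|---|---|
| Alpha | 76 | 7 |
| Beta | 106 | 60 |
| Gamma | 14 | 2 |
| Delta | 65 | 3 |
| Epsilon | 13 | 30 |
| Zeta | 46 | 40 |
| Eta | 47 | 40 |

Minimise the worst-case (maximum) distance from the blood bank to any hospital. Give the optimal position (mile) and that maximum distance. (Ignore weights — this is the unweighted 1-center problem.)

location 59.5, max distance 46.5

The 1-center on a line is the midpoint of the two extreme points: leftmost at 13, rightmost at 106.
Optimal location = (13 + 106)/2 = 59.5; maximum distance = (106 − 13)/2 = 46.5.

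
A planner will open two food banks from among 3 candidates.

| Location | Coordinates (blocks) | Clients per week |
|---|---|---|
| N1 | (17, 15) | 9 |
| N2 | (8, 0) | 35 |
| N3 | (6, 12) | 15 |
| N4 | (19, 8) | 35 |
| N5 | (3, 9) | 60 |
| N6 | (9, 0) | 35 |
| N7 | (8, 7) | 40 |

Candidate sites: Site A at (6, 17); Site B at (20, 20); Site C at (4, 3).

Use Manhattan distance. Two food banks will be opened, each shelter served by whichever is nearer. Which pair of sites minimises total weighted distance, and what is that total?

{Site B, Site C}, total 1957

Evaluate every pair (each demand assigned to the nearer of the two):
  {Site B, Site C}: total = 1957
  {Site A, Site C}: total = 2157
  {Site A, Site B}: total = 3107
Best pair: {Site B, Site C} with total 1957.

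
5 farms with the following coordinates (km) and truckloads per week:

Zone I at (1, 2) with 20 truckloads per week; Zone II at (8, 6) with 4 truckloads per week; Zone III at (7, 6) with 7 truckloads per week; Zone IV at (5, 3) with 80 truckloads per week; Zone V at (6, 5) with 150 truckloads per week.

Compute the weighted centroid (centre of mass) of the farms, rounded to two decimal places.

(5.37, 4.20)

The minimiser of Σwᵢ‖p−pᵢ‖² is the weighted centroid p* = (Σwᵢpᵢ)/(Σwᵢ).
Σwᵢ = 261.
Σwᵢxᵢ = 20·1 + 4·8 + 7·7 + 80·5 + 150·6 = 1401.
Σwᵢyᵢ = 20·2 + 4·6 + 7·6 + 80·3 + 150·5 = 1096.
x* = 1401/261 = 5.37, y* = 1096/261 = 4.20.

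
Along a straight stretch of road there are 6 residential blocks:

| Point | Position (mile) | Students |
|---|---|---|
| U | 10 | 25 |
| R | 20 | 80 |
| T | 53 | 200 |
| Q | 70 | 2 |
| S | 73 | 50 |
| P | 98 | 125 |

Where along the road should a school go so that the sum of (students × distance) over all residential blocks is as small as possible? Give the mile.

For a sum of weighted absolute distances on a line, the optimum is the weighted median (not the mean). Total weight W = 482; half-weight = 241.
Sort by position and accumulate weight:
  mile 10 (U, w=25) → cum 25
  mile 20 (R, w=80) → cum 105
  mile 53 (T, w=200) → cum 305  ≥ 241 → median here
  mile 70 (Q, w=2) → cum 307
  mile 73 (S, w=50) → cum 357
  mile 98 (P, w=125) → cum 482
Optimal location: mile 53.

x = 53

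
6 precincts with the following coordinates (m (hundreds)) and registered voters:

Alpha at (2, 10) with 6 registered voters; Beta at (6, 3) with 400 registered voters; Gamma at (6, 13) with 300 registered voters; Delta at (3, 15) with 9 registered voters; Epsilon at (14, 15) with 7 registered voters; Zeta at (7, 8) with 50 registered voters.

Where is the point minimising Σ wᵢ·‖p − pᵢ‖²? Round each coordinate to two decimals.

The minimiser of Σwᵢ‖p−pᵢ‖² is the weighted centroid p* = (Σwᵢpᵢ)/(Σwᵢ).
Σwᵢ = 772.
Σwᵢxᵢ = 6·2 + 400·6 + 300·6 + 9·3 + 7·14 + 50·7 = 4687.
Σwᵢyᵢ = 6·10 + 400·3 + 300·13 + 9·15 + 7·15 + 50·8 = 5800.
x* = 4687/772 = 6.07, y* = 5800/772 = 7.51.

(6.07, 7.51)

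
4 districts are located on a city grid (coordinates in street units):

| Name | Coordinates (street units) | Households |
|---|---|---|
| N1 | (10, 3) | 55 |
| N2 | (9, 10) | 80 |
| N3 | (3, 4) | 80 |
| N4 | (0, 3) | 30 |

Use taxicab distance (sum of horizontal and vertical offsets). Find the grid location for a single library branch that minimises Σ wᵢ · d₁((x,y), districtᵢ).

(9, 4)

Manhattan distance separates: Σwᵢ(|x−xᵢ|+|y−yᵢ|) = Σwᵢ|x−xᵢ| + Σwᵢ|y−yᵢ|, so x and y are optimised independently as 1-D weighted medians.
Total weight W = 245; half = 122.5.
x-coordinate, sorted with cumulative weight:
  x=0 (N4, w=30) cum 30
  x=3 (N3, w=80) cum 110
  x=9 (N2, w=80) cum 190  ← median
  x=10 (N1, w=55) cum 245
⇒ x* = 9
y-coordinate, sorted with cumulative weight:
  y=3 (N1, w=55) cum 55
  y=3 (N4, w=30) cum 85
  y=4 (N3, w=80) cum 165  ← median
  y=10 (N2, w=80) cum 245
⇒ y* = 4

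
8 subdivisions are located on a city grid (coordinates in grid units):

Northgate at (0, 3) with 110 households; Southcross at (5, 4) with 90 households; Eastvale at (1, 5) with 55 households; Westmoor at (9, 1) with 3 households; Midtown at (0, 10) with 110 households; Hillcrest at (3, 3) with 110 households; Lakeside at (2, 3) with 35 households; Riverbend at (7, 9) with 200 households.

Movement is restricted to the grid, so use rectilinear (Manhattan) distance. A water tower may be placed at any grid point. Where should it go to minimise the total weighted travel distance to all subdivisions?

(3, 5)

Manhattan distance separates: Σwᵢ(|x−xᵢ|+|y−yᵢ|) = Σwᵢ|x−xᵢ| + Σwᵢ|y−yᵢ|, so x and y are optimised independently as 1-D weighted medians.
Total weight W = 713; half = 356.5.
x-coordinate, sorted with cumulative weight:
  x=0 (Northgate, w=110) cum 110
  x=0 (Midtown, w=110) cum 220
  x=1 (Eastvale, w=55) cum 275
  x=2 (Lakeside, w=35) cum 310
  x=3 (Hillcrest, w=110) cum 420  ← median
  x=5 (Southcross, w=90) cum 510
  x=7 (Riverbend, w=200) cum 710
  x=9 (Westmoor, w=3) cum 713
⇒ x* = 3
y-coordinate, sorted with cumulative weight:
  y=1 (Westmoor, w=3) cum 3
  y=3 (Northgate, w=110) cum 113
  y=3 (Hillcrest, w=110) cum 223
  y=3 (Lakeside, w=35) cum 258
  y=4 (Southcross, w=90) cum 348
  y=5 (Eastvale, w=55) cum 403  ← median
  y=9 (Riverbend, w=200) cum 603
  y=10 (Midtown, w=110) cum 713
⇒ y* = 5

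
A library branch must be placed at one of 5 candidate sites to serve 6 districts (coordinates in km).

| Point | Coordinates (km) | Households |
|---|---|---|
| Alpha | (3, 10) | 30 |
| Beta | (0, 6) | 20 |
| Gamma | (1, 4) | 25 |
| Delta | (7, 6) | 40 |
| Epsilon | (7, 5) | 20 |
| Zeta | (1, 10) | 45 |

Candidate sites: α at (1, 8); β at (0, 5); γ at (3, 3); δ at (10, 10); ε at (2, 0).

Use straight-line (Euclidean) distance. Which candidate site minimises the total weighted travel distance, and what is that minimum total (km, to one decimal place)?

α, total 706.7 km

Total weighted distance at each candidate:
  α (1, 8): total = 706.7
  β (0, 5): total = 882.6
  γ (3, 3): total = 967.8
  δ (10, 10): total = 1417.4
  ε (2, 0): total = 1437.1
Minimum is at α with total 706.7 km.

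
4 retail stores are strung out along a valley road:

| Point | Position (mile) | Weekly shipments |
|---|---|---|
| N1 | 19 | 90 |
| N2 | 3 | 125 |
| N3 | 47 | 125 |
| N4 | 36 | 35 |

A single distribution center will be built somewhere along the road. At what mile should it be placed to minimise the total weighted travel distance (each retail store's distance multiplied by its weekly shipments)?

For a sum of weighted absolute distances on a line, the optimum is the weighted median (not the mean). Total weight W = 375; half-weight = 187.5.
Sort by position and accumulate weight:
  mile 3 (N2, w=125) → cum 125
  mile 19 (N1, w=90) → cum 215  ≥ 187.5 → median here
  mile 36 (N4, w=35) → cum 250
  mile 47 (N3, w=125) → cum 375
Optimal location: mile 19.

x = 19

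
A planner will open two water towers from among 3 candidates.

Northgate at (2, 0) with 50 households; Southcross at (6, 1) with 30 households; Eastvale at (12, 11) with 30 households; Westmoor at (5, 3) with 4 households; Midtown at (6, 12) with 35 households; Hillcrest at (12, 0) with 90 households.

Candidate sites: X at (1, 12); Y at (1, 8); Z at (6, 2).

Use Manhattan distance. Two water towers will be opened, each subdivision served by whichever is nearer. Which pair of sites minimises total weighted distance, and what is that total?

{X, Z}, total 1593

Evaluate every pair (each demand assigned to the nearer of the two):
  {X, Z}: total = 1593
  {Y, Z}: total = 1793
  {X, Y}: total = 3091
Best pair: {X, Z} with total 1593.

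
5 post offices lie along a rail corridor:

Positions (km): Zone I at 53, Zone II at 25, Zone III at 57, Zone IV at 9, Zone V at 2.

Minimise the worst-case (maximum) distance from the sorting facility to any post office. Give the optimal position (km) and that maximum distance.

The 1-center on a line is the midpoint of the two extreme points: leftmost at 2, rightmost at 57.
Optimal location = (2 + 57)/2 = 29.5; maximum distance = (57 − 2)/2 = 27.5.

location 29.5, max distance 27.5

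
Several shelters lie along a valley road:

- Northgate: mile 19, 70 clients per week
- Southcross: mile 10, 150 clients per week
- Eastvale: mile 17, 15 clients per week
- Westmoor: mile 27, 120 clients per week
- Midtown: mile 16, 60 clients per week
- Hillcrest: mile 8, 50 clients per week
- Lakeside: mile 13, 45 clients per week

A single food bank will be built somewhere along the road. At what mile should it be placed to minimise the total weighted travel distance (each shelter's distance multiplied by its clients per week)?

x = 16

For a sum of weighted absolute distances on a line, the optimum is the weighted median (not the mean). Total weight W = 510; half-weight = 255.
Sort by position and accumulate weight:
  mile 8 (Hillcrest, w=50) → cum 50
  mile 10 (Southcross, w=150) → cum 200
  mile 13 (Lakeside, w=45) → cum 245
  mile 16 (Midtown, w=60) → cum 305  ≥ 255 → median here
  mile 17 (Eastvale, w=15) → cum 320
  mile 19 (Northgate, w=70) → cum 390
  mile 27 (Westmoor, w=120) → cum 510
Optimal location: mile 16.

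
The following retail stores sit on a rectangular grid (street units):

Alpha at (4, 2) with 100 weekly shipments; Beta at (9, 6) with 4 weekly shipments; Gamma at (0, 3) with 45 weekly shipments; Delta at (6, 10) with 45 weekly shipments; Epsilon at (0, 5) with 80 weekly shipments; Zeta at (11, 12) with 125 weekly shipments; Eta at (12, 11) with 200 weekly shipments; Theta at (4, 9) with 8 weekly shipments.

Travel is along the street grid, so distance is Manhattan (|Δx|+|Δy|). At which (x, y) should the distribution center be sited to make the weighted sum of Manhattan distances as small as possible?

Manhattan distance separates: Σwᵢ(|x−xᵢ|+|y−yᵢ|) = Σwᵢ|x−xᵢ| + Σwᵢ|y−yᵢ|, so x and y are optimised independently as 1-D weighted medians.
Total weight W = 607; half = 303.5.
x-coordinate, sorted with cumulative weight:
  x=0 (Gamma, w=45) cum 45
  x=0 (Epsilon, w=80) cum 125
  x=4 (Alpha, w=100) cum 225
  x=4 (Theta, w=8) cum 233
  x=6 (Delta, w=45) cum 278
  x=9 (Beta, w=4) cum 282
  x=11 (Zeta, w=125) cum 407  ← median
  x=12 (Eta, w=200) cum 607
⇒ x* = 11
y-coordinate, sorted with cumulative weight:
  y=2 (Alpha, w=100) cum 100
  y=3 (Gamma, w=45) cum 145
  y=5 (Epsilon, w=80) cum 225
  y=6 (Beta, w=4) cum 229
  y=9 (Theta, w=8) cum 237
  y=10 (Delta, w=45) cum 282
  y=11 (Eta, w=200) cum 482  ← median
  y=12 (Zeta, w=125) cum 607
⇒ y* = 11

(11, 11)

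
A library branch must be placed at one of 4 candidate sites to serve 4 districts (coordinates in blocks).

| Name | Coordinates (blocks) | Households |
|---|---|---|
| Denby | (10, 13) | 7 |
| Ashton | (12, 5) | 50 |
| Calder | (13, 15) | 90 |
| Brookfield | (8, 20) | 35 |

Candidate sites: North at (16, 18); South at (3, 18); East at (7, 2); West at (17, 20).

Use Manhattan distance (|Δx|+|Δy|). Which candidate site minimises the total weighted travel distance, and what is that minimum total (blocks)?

Total weighted distance at each candidate:
  North (16, 18): total = 1817
  South (3, 18): total = 2599
  East (7, 2): total = 2873
  West (17, 20): total = 2223
Minimum is at North with total 1817 blocks.

North, total 1817 blocks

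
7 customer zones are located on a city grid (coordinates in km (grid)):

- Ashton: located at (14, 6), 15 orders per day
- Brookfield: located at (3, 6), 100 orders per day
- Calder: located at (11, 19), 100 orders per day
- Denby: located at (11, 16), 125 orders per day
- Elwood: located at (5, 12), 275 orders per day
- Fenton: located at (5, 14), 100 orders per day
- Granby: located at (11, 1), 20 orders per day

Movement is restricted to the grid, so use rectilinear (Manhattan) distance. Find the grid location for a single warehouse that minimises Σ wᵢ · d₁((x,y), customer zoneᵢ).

(5, 12)

Manhattan distance separates: Σwᵢ(|x−xᵢ|+|y−yᵢ|) = Σwᵢ|x−xᵢ| + Σwᵢ|y−yᵢ|, so x and y are optimised independently as 1-D weighted medians.
Total weight W = 735; half = 367.5.
x-coordinate, sorted with cumulative weight:
  x=3 (Brookfield, w=100) cum 100
  x=5 (Elwood, w=275) cum 375  ← median
  x=5 (Fenton, w=100) cum 475
  x=11 (Calder, w=100) cum 575
  x=11 (Denby, w=125) cum 700
  x=11 (Granby, w=20) cum 720
  x=14 (Ashton, w=15) cum 735
⇒ x* = 5
y-coordinate, sorted with cumulative weight:
  y=1 (Granby, w=20) cum 20
  y=6 (Ashton, w=15) cum 35
  y=6 (Brookfield, w=100) cum 135
  y=12 (Elwood, w=275) cum 410  ← median
  y=14 (Fenton, w=100) cum 510
  y=16 (Denby, w=125) cum 635
  y=19 (Calder, w=100) cum 735
⇒ y* = 12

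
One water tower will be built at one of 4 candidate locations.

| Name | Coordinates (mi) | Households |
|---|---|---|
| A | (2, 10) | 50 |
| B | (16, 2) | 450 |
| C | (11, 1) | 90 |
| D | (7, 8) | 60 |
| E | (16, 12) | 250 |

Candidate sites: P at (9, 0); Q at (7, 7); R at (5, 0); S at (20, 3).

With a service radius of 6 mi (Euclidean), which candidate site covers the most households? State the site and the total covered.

S, covering 450

Coverage radius r = 6 mi; a point is covered iff (Δx)²+(Δy)² ≤ 6² = 36.
  P (9, 0): covers {C} → 90
  Q (7, 7): covers {A, D} → 110
  R (5, 0): covers {none} → 0
  S (20, 3): covers {B} → 450
Maximum coverage at S: 450 households.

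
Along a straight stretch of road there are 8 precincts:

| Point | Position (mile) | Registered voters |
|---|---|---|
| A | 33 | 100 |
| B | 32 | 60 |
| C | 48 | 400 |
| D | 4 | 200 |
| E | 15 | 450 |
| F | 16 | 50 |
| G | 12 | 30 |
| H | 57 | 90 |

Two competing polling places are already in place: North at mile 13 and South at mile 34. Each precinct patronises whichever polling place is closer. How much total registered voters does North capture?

730

The indifferent point is the midpoint (13+34)/2 = 23.5; precincts left of it (closer to North at 13) go to North, those right go to South.
  D at 4 (w=200) → North
  G at 12 (w=30) → North
  E at 15 (w=450) → North
  F at 16 (w=50) → North
  B at 32 (w=60) → South
  A at 33 (w=100) → South
  C at 48 (w=400) → South
  H at 57 (w=90) → South
North captures 730; South captures 650.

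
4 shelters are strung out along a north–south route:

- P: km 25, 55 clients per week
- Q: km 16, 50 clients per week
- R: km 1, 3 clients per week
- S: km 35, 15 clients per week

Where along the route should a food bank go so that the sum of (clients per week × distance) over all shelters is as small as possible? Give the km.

For a sum of weighted absolute distances on a line, the optimum is the weighted median (not the mean). Total weight W = 123; half-weight = 61.5.
Sort by position and accumulate weight:
  km 1 (R, w=3) → cum 3
  km 16 (Q, w=50) → cum 53
  km 25 (P, w=55) → cum 108  ≥ 61.5 → median here
  km 35 (S, w=15) → cum 123
Optimal location: km 25.

x = 25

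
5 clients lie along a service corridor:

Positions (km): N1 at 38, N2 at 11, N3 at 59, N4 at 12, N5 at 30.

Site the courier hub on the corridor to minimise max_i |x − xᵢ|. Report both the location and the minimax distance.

location 35, max distance 24

The 1-center on a line is the midpoint of the two extreme points: leftmost at 11, rightmost at 59.
Optimal location = (11 + 59)/2 = 35; maximum distance = (59 − 11)/2 = 24.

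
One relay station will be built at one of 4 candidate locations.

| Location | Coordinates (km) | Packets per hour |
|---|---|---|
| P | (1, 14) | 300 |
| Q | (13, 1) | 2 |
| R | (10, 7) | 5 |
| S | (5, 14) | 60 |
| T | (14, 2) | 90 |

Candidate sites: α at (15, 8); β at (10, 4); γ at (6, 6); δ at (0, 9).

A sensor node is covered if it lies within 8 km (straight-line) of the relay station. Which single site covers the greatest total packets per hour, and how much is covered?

Coverage radius r = 8 km; a point is covered iff (Δx)²+(Δy)² ≤ 8² = 64.
  α (15, 8): covers {Q, R, T} → 97
  β (10, 4): covers {Q, R, T} → 97
  γ (6, 6): covers {R} → 5
  δ (0, 9): covers {P, S} → 360
Maximum coverage at δ: 360 packets per hour.

δ, covering 360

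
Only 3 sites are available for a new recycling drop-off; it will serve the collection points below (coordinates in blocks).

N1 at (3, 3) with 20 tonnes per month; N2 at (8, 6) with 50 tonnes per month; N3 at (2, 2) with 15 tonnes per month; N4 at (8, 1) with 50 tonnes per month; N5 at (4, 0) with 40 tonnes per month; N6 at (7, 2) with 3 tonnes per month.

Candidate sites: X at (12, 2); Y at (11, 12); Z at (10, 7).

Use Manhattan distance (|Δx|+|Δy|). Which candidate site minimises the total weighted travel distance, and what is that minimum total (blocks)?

Total weighted distance at each candidate:
  X (12, 2): total = 1415
  Y (11, 12): total = 2577
  Z (10, 7): total = 1509
Minimum is at X with total 1415 blocks.

X, total 1415 blocks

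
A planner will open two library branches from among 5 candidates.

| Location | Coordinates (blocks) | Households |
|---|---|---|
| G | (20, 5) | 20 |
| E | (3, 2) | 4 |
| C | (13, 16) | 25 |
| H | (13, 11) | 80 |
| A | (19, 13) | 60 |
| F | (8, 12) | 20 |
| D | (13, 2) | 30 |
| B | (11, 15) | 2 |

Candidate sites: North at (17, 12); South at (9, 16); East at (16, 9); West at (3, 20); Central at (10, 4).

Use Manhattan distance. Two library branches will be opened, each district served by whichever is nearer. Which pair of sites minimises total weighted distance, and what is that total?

Evaluate every pair (each demand assigned to the nearer of the two):
  {North, Central}: total = 1364
  {North, South}: total = 1486
  {North, East}: total = 1518
  {South, East}: total = 1566
  {East, Central}: total = 1638
  {North, West}: total = 1670
  {East, West}: total = 1844
  {South, Central}: total = 2112
  {South, West}: total = 2758
  {West, Central}: total = 2860
Best pair: {North, Central} with total 1364.

{North, Central}, total 1364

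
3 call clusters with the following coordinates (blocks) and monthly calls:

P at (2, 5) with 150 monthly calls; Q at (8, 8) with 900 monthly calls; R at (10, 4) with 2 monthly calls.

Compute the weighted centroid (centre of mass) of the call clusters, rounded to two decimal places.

The minimiser of Σwᵢ‖p−pᵢ‖² is the weighted centroid p* = (Σwᵢpᵢ)/(Σwᵢ).
Σwᵢ = 1052.
Σwᵢxᵢ = 150·2 + 900·8 + 2·10 = 7520.
Σwᵢyᵢ = 150·5 + 900·8 + 2·4 = 7958.
x* = 7520/1052 = 7.15, y* = 7958/1052 = 7.56.

(7.15, 7.56)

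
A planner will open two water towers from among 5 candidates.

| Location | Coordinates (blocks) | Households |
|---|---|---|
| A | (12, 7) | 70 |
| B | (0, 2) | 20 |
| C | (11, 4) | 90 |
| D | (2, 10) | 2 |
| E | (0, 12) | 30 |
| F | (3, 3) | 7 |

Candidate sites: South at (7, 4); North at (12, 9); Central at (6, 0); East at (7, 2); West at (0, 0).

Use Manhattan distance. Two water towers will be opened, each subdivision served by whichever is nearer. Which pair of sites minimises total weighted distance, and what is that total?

Evaluate every pair (each demand assigned to the nearer of the two):
  {North, West}: total = 1144
  {South, North}: total = 1187
  {North, East}: total = 1327
  {North, Central}: total = 1354
  {South, West}: total = 1377
  {South, East}: total = 1567
  {South, Central}: total = 1587
  {East, West}: total = 1699
  {Central, East}: total = 1951
  {Central, West}: total = 2186
Best pair: {North, West} with total 1144.

{North, West}, total 1144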